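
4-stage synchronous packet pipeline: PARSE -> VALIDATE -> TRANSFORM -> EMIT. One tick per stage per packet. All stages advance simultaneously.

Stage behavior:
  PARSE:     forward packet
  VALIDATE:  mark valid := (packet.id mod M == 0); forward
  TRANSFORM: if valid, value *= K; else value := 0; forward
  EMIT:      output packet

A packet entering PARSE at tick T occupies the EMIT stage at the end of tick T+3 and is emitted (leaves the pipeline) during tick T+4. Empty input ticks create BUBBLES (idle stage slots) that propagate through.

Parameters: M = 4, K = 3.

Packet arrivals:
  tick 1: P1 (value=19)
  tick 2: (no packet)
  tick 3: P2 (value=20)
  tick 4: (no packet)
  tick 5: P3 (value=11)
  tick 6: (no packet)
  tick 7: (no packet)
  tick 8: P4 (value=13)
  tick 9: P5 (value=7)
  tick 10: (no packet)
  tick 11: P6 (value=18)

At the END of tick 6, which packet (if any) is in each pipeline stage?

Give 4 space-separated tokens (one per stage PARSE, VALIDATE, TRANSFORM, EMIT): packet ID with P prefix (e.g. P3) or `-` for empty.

Tick 1: [PARSE:P1(v=19,ok=F), VALIDATE:-, TRANSFORM:-, EMIT:-] out:-; in:P1
Tick 2: [PARSE:-, VALIDATE:P1(v=19,ok=F), TRANSFORM:-, EMIT:-] out:-; in:-
Tick 3: [PARSE:P2(v=20,ok=F), VALIDATE:-, TRANSFORM:P1(v=0,ok=F), EMIT:-] out:-; in:P2
Tick 4: [PARSE:-, VALIDATE:P2(v=20,ok=F), TRANSFORM:-, EMIT:P1(v=0,ok=F)] out:-; in:-
Tick 5: [PARSE:P3(v=11,ok=F), VALIDATE:-, TRANSFORM:P2(v=0,ok=F), EMIT:-] out:P1(v=0); in:P3
Tick 6: [PARSE:-, VALIDATE:P3(v=11,ok=F), TRANSFORM:-, EMIT:P2(v=0,ok=F)] out:-; in:-
At end of tick 6: ['-', 'P3', '-', 'P2']

Answer: - P3 - P2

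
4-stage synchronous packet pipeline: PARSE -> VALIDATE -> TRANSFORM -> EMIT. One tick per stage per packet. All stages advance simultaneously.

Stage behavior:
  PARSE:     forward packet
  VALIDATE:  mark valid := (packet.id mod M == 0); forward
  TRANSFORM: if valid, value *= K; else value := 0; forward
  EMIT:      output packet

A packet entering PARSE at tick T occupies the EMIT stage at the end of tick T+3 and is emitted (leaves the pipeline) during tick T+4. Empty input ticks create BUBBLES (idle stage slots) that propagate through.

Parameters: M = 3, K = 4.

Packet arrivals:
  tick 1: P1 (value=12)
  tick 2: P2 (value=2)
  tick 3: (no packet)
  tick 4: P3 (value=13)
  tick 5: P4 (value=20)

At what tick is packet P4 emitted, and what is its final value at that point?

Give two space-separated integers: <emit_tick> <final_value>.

Tick 1: [PARSE:P1(v=12,ok=F), VALIDATE:-, TRANSFORM:-, EMIT:-] out:-; in:P1
Tick 2: [PARSE:P2(v=2,ok=F), VALIDATE:P1(v=12,ok=F), TRANSFORM:-, EMIT:-] out:-; in:P2
Tick 3: [PARSE:-, VALIDATE:P2(v=2,ok=F), TRANSFORM:P1(v=0,ok=F), EMIT:-] out:-; in:-
Tick 4: [PARSE:P3(v=13,ok=F), VALIDATE:-, TRANSFORM:P2(v=0,ok=F), EMIT:P1(v=0,ok=F)] out:-; in:P3
Tick 5: [PARSE:P4(v=20,ok=F), VALIDATE:P3(v=13,ok=T), TRANSFORM:-, EMIT:P2(v=0,ok=F)] out:P1(v=0); in:P4
Tick 6: [PARSE:-, VALIDATE:P4(v=20,ok=F), TRANSFORM:P3(v=52,ok=T), EMIT:-] out:P2(v=0); in:-
Tick 7: [PARSE:-, VALIDATE:-, TRANSFORM:P4(v=0,ok=F), EMIT:P3(v=52,ok=T)] out:-; in:-
Tick 8: [PARSE:-, VALIDATE:-, TRANSFORM:-, EMIT:P4(v=0,ok=F)] out:P3(v=52); in:-
Tick 9: [PARSE:-, VALIDATE:-, TRANSFORM:-, EMIT:-] out:P4(v=0); in:-
P4: arrives tick 5, valid=False (id=4, id%3=1), emit tick 9, final value 0

Answer: 9 0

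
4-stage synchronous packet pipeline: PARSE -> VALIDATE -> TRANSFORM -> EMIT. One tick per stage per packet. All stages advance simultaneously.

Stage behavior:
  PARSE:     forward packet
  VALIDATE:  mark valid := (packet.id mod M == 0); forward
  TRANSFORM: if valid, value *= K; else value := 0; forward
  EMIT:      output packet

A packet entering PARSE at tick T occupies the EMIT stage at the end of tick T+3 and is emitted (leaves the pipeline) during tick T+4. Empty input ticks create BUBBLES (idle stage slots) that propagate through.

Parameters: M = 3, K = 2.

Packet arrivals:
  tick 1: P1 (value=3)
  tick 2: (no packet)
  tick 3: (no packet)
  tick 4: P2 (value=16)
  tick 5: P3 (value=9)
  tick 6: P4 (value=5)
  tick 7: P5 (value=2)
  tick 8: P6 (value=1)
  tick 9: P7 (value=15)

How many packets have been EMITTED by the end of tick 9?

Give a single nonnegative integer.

Tick 1: [PARSE:P1(v=3,ok=F), VALIDATE:-, TRANSFORM:-, EMIT:-] out:-; in:P1
Tick 2: [PARSE:-, VALIDATE:P1(v=3,ok=F), TRANSFORM:-, EMIT:-] out:-; in:-
Tick 3: [PARSE:-, VALIDATE:-, TRANSFORM:P1(v=0,ok=F), EMIT:-] out:-; in:-
Tick 4: [PARSE:P2(v=16,ok=F), VALIDATE:-, TRANSFORM:-, EMIT:P1(v=0,ok=F)] out:-; in:P2
Tick 5: [PARSE:P3(v=9,ok=F), VALIDATE:P2(v=16,ok=F), TRANSFORM:-, EMIT:-] out:P1(v=0); in:P3
Tick 6: [PARSE:P4(v=5,ok=F), VALIDATE:P3(v=9,ok=T), TRANSFORM:P2(v=0,ok=F), EMIT:-] out:-; in:P4
Tick 7: [PARSE:P5(v=2,ok=F), VALIDATE:P4(v=5,ok=F), TRANSFORM:P3(v=18,ok=T), EMIT:P2(v=0,ok=F)] out:-; in:P5
Tick 8: [PARSE:P6(v=1,ok=F), VALIDATE:P5(v=2,ok=F), TRANSFORM:P4(v=0,ok=F), EMIT:P3(v=18,ok=T)] out:P2(v=0); in:P6
Tick 9: [PARSE:P7(v=15,ok=F), VALIDATE:P6(v=1,ok=T), TRANSFORM:P5(v=0,ok=F), EMIT:P4(v=0,ok=F)] out:P3(v=18); in:P7
Emitted by tick 9: ['P1', 'P2', 'P3']

Answer: 3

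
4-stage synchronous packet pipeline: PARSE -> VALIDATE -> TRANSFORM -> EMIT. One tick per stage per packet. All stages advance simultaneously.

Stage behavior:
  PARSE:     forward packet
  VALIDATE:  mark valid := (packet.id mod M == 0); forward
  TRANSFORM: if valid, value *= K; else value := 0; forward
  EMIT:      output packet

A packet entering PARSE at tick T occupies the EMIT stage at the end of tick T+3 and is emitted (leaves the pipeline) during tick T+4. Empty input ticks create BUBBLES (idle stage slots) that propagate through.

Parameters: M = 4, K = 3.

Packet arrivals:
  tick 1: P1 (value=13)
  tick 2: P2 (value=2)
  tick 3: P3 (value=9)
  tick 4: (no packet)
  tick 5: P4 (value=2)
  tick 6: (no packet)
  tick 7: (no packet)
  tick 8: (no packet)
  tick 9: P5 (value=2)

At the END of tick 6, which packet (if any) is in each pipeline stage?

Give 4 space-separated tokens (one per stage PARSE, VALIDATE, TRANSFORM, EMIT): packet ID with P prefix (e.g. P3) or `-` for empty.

Answer: - P4 - P3

Derivation:
Tick 1: [PARSE:P1(v=13,ok=F), VALIDATE:-, TRANSFORM:-, EMIT:-] out:-; in:P1
Tick 2: [PARSE:P2(v=2,ok=F), VALIDATE:P1(v=13,ok=F), TRANSFORM:-, EMIT:-] out:-; in:P2
Tick 3: [PARSE:P3(v=9,ok=F), VALIDATE:P2(v=2,ok=F), TRANSFORM:P1(v=0,ok=F), EMIT:-] out:-; in:P3
Tick 4: [PARSE:-, VALIDATE:P3(v=9,ok=F), TRANSFORM:P2(v=0,ok=F), EMIT:P1(v=0,ok=F)] out:-; in:-
Tick 5: [PARSE:P4(v=2,ok=F), VALIDATE:-, TRANSFORM:P3(v=0,ok=F), EMIT:P2(v=0,ok=F)] out:P1(v=0); in:P4
Tick 6: [PARSE:-, VALIDATE:P4(v=2,ok=T), TRANSFORM:-, EMIT:P3(v=0,ok=F)] out:P2(v=0); in:-
At end of tick 6: ['-', 'P4', '-', 'P3']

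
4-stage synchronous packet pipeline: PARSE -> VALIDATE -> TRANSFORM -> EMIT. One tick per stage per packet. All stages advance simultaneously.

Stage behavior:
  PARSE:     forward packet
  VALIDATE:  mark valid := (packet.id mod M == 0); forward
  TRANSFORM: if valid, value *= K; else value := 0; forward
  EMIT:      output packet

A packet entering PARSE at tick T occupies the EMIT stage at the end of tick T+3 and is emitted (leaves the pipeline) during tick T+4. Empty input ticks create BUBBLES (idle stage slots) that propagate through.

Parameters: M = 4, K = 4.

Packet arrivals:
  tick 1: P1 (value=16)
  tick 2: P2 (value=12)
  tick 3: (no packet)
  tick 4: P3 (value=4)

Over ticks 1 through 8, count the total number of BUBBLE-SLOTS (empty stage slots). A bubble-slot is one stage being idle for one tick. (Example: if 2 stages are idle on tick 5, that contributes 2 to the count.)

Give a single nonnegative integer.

Tick 1: [PARSE:P1(v=16,ok=F), VALIDATE:-, TRANSFORM:-, EMIT:-] out:-; bubbles=3
Tick 2: [PARSE:P2(v=12,ok=F), VALIDATE:P1(v=16,ok=F), TRANSFORM:-, EMIT:-] out:-; bubbles=2
Tick 3: [PARSE:-, VALIDATE:P2(v=12,ok=F), TRANSFORM:P1(v=0,ok=F), EMIT:-] out:-; bubbles=2
Tick 4: [PARSE:P3(v=4,ok=F), VALIDATE:-, TRANSFORM:P2(v=0,ok=F), EMIT:P1(v=0,ok=F)] out:-; bubbles=1
Tick 5: [PARSE:-, VALIDATE:P3(v=4,ok=F), TRANSFORM:-, EMIT:P2(v=0,ok=F)] out:P1(v=0); bubbles=2
Tick 6: [PARSE:-, VALIDATE:-, TRANSFORM:P3(v=0,ok=F), EMIT:-] out:P2(v=0); bubbles=3
Tick 7: [PARSE:-, VALIDATE:-, TRANSFORM:-, EMIT:P3(v=0,ok=F)] out:-; bubbles=3
Tick 8: [PARSE:-, VALIDATE:-, TRANSFORM:-, EMIT:-] out:P3(v=0); bubbles=4
Total bubble-slots: 20

Answer: 20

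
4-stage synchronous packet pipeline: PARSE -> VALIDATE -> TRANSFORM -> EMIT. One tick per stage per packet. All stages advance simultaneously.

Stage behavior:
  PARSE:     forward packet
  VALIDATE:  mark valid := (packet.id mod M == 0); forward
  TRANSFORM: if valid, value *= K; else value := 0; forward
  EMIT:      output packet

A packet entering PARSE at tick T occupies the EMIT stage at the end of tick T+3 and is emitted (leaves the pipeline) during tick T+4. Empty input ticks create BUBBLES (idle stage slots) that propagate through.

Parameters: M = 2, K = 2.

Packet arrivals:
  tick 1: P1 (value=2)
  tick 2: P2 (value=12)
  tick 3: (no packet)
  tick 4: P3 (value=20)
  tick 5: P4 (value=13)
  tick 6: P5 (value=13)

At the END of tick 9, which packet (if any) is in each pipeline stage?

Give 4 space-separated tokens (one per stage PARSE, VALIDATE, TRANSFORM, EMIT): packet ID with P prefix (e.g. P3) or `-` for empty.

Tick 1: [PARSE:P1(v=2,ok=F), VALIDATE:-, TRANSFORM:-, EMIT:-] out:-; in:P1
Tick 2: [PARSE:P2(v=12,ok=F), VALIDATE:P1(v=2,ok=F), TRANSFORM:-, EMIT:-] out:-; in:P2
Tick 3: [PARSE:-, VALIDATE:P2(v=12,ok=T), TRANSFORM:P1(v=0,ok=F), EMIT:-] out:-; in:-
Tick 4: [PARSE:P3(v=20,ok=F), VALIDATE:-, TRANSFORM:P2(v=24,ok=T), EMIT:P1(v=0,ok=F)] out:-; in:P3
Tick 5: [PARSE:P4(v=13,ok=F), VALIDATE:P3(v=20,ok=F), TRANSFORM:-, EMIT:P2(v=24,ok=T)] out:P1(v=0); in:P4
Tick 6: [PARSE:P5(v=13,ok=F), VALIDATE:P4(v=13,ok=T), TRANSFORM:P3(v=0,ok=F), EMIT:-] out:P2(v=24); in:P5
Tick 7: [PARSE:-, VALIDATE:P5(v=13,ok=F), TRANSFORM:P4(v=26,ok=T), EMIT:P3(v=0,ok=F)] out:-; in:-
Tick 8: [PARSE:-, VALIDATE:-, TRANSFORM:P5(v=0,ok=F), EMIT:P4(v=26,ok=T)] out:P3(v=0); in:-
Tick 9: [PARSE:-, VALIDATE:-, TRANSFORM:-, EMIT:P5(v=0,ok=F)] out:P4(v=26); in:-
At end of tick 9: ['-', '-', '-', 'P5']

Answer: - - - P5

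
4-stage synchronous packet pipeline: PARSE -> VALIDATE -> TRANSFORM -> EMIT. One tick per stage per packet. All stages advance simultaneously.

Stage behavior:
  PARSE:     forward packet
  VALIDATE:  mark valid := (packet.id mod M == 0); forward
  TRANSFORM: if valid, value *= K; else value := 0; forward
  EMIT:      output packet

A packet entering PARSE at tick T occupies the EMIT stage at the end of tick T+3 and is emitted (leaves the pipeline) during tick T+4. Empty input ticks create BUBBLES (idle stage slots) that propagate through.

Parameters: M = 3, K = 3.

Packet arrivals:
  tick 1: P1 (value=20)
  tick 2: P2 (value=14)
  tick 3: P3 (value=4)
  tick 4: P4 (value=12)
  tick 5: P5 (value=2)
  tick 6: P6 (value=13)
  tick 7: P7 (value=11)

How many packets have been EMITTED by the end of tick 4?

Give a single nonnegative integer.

Answer: 0

Derivation:
Tick 1: [PARSE:P1(v=20,ok=F), VALIDATE:-, TRANSFORM:-, EMIT:-] out:-; in:P1
Tick 2: [PARSE:P2(v=14,ok=F), VALIDATE:P1(v=20,ok=F), TRANSFORM:-, EMIT:-] out:-; in:P2
Tick 3: [PARSE:P3(v=4,ok=F), VALIDATE:P2(v=14,ok=F), TRANSFORM:P1(v=0,ok=F), EMIT:-] out:-; in:P3
Tick 4: [PARSE:P4(v=12,ok=F), VALIDATE:P3(v=4,ok=T), TRANSFORM:P2(v=0,ok=F), EMIT:P1(v=0,ok=F)] out:-; in:P4
Emitted by tick 4: []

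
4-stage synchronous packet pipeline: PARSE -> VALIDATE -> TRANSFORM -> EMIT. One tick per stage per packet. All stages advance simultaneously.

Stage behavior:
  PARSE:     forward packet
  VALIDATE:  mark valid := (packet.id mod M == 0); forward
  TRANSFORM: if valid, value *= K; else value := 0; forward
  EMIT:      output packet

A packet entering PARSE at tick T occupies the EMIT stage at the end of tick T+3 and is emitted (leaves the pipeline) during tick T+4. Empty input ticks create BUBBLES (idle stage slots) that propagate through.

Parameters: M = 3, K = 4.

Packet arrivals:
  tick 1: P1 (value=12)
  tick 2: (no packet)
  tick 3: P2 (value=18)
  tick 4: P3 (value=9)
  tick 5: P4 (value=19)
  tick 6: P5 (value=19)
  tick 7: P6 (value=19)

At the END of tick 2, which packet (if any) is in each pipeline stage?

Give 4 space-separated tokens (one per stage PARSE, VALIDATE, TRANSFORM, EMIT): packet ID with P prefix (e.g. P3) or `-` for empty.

Answer: - P1 - -

Derivation:
Tick 1: [PARSE:P1(v=12,ok=F), VALIDATE:-, TRANSFORM:-, EMIT:-] out:-; in:P1
Tick 2: [PARSE:-, VALIDATE:P1(v=12,ok=F), TRANSFORM:-, EMIT:-] out:-; in:-
At end of tick 2: ['-', 'P1', '-', '-']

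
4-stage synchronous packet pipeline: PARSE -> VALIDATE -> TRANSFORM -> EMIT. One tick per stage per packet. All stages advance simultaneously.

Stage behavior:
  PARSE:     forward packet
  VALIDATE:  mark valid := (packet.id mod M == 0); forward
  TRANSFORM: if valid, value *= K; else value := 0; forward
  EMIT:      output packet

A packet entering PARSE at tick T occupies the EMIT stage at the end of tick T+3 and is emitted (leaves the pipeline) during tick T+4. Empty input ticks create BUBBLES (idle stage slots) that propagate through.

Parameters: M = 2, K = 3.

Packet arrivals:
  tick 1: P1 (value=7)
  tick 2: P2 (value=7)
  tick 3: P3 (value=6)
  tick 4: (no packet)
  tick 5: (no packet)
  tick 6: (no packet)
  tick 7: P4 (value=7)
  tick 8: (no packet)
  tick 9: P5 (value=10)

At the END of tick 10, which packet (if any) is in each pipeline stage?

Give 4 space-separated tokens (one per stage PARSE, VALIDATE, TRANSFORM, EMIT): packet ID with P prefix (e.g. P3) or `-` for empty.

Tick 1: [PARSE:P1(v=7,ok=F), VALIDATE:-, TRANSFORM:-, EMIT:-] out:-; in:P1
Tick 2: [PARSE:P2(v=7,ok=F), VALIDATE:P1(v=7,ok=F), TRANSFORM:-, EMIT:-] out:-; in:P2
Tick 3: [PARSE:P3(v=6,ok=F), VALIDATE:P2(v=7,ok=T), TRANSFORM:P1(v=0,ok=F), EMIT:-] out:-; in:P3
Tick 4: [PARSE:-, VALIDATE:P3(v=6,ok=F), TRANSFORM:P2(v=21,ok=T), EMIT:P1(v=0,ok=F)] out:-; in:-
Tick 5: [PARSE:-, VALIDATE:-, TRANSFORM:P3(v=0,ok=F), EMIT:P2(v=21,ok=T)] out:P1(v=0); in:-
Tick 6: [PARSE:-, VALIDATE:-, TRANSFORM:-, EMIT:P3(v=0,ok=F)] out:P2(v=21); in:-
Tick 7: [PARSE:P4(v=7,ok=F), VALIDATE:-, TRANSFORM:-, EMIT:-] out:P3(v=0); in:P4
Tick 8: [PARSE:-, VALIDATE:P4(v=7,ok=T), TRANSFORM:-, EMIT:-] out:-; in:-
Tick 9: [PARSE:P5(v=10,ok=F), VALIDATE:-, TRANSFORM:P4(v=21,ok=T), EMIT:-] out:-; in:P5
Tick 10: [PARSE:-, VALIDATE:P5(v=10,ok=F), TRANSFORM:-, EMIT:P4(v=21,ok=T)] out:-; in:-
At end of tick 10: ['-', 'P5', '-', 'P4']

Answer: - P5 - P4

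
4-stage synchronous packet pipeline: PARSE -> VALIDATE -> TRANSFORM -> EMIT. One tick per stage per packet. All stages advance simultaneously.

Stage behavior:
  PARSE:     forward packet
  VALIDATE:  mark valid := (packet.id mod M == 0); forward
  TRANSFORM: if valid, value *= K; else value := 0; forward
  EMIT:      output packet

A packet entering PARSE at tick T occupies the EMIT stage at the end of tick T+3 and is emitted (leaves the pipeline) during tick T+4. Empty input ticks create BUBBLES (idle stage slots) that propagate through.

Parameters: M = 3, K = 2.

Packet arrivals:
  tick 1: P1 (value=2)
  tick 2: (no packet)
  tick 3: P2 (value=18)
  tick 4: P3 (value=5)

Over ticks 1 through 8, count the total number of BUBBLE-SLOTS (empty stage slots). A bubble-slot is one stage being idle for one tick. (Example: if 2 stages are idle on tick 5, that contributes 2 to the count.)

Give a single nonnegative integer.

Answer: 20

Derivation:
Tick 1: [PARSE:P1(v=2,ok=F), VALIDATE:-, TRANSFORM:-, EMIT:-] out:-; bubbles=3
Tick 2: [PARSE:-, VALIDATE:P1(v=2,ok=F), TRANSFORM:-, EMIT:-] out:-; bubbles=3
Tick 3: [PARSE:P2(v=18,ok=F), VALIDATE:-, TRANSFORM:P1(v=0,ok=F), EMIT:-] out:-; bubbles=2
Tick 4: [PARSE:P3(v=5,ok=F), VALIDATE:P2(v=18,ok=F), TRANSFORM:-, EMIT:P1(v=0,ok=F)] out:-; bubbles=1
Tick 5: [PARSE:-, VALIDATE:P3(v=5,ok=T), TRANSFORM:P2(v=0,ok=F), EMIT:-] out:P1(v=0); bubbles=2
Tick 6: [PARSE:-, VALIDATE:-, TRANSFORM:P3(v=10,ok=T), EMIT:P2(v=0,ok=F)] out:-; bubbles=2
Tick 7: [PARSE:-, VALIDATE:-, TRANSFORM:-, EMIT:P3(v=10,ok=T)] out:P2(v=0); bubbles=3
Tick 8: [PARSE:-, VALIDATE:-, TRANSFORM:-, EMIT:-] out:P3(v=10); bubbles=4
Total bubble-slots: 20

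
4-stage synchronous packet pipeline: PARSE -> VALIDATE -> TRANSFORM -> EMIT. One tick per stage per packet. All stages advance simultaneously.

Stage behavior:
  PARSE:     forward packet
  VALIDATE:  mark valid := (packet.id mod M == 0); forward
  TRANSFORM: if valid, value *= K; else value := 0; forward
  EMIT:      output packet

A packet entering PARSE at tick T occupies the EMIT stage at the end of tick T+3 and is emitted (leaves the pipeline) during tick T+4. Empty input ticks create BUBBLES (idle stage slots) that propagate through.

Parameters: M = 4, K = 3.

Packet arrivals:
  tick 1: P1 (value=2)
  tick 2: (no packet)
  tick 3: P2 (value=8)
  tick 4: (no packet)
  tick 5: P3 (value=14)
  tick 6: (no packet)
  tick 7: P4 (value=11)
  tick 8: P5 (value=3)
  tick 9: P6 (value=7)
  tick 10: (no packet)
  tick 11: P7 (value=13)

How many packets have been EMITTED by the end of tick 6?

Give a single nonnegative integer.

Tick 1: [PARSE:P1(v=2,ok=F), VALIDATE:-, TRANSFORM:-, EMIT:-] out:-; in:P1
Tick 2: [PARSE:-, VALIDATE:P1(v=2,ok=F), TRANSFORM:-, EMIT:-] out:-; in:-
Tick 3: [PARSE:P2(v=8,ok=F), VALIDATE:-, TRANSFORM:P1(v=0,ok=F), EMIT:-] out:-; in:P2
Tick 4: [PARSE:-, VALIDATE:P2(v=8,ok=F), TRANSFORM:-, EMIT:P1(v=0,ok=F)] out:-; in:-
Tick 5: [PARSE:P3(v=14,ok=F), VALIDATE:-, TRANSFORM:P2(v=0,ok=F), EMIT:-] out:P1(v=0); in:P3
Tick 6: [PARSE:-, VALIDATE:P3(v=14,ok=F), TRANSFORM:-, EMIT:P2(v=0,ok=F)] out:-; in:-
Emitted by tick 6: ['P1']

Answer: 1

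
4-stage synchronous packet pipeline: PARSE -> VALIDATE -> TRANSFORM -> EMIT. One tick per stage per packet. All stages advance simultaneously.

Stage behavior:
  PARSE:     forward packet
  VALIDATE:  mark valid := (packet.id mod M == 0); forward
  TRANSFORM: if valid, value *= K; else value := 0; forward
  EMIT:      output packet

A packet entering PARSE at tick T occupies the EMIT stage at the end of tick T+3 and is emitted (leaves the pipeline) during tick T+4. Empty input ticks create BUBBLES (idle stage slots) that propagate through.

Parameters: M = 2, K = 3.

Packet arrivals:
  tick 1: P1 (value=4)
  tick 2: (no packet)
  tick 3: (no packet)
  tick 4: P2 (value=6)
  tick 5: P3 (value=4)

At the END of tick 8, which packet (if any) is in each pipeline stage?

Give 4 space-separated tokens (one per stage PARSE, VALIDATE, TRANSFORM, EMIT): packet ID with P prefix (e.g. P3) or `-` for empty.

Tick 1: [PARSE:P1(v=4,ok=F), VALIDATE:-, TRANSFORM:-, EMIT:-] out:-; in:P1
Tick 2: [PARSE:-, VALIDATE:P1(v=4,ok=F), TRANSFORM:-, EMIT:-] out:-; in:-
Tick 3: [PARSE:-, VALIDATE:-, TRANSFORM:P1(v=0,ok=F), EMIT:-] out:-; in:-
Tick 4: [PARSE:P2(v=6,ok=F), VALIDATE:-, TRANSFORM:-, EMIT:P1(v=0,ok=F)] out:-; in:P2
Tick 5: [PARSE:P3(v=4,ok=F), VALIDATE:P2(v=6,ok=T), TRANSFORM:-, EMIT:-] out:P1(v=0); in:P3
Tick 6: [PARSE:-, VALIDATE:P3(v=4,ok=F), TRANSFORM:P2(v=18,ok=T), EMIT:-] out:-; in:-
Tick 7: [PARSE:-, VALIDATE:-, TRANSFORM:P3(v=0,ok=F), EMIT:P2(v=18,ok=T)] out:-; in:-
Tick 8: [PARSE:-, VALIDATE:-, TRANSFORM:-, EMIT:P3(v=0,ok=F)] out:P2(v=18); in:-
At end of tick 8: ['-', '-', '-', 'P3']

Answer: - - - P3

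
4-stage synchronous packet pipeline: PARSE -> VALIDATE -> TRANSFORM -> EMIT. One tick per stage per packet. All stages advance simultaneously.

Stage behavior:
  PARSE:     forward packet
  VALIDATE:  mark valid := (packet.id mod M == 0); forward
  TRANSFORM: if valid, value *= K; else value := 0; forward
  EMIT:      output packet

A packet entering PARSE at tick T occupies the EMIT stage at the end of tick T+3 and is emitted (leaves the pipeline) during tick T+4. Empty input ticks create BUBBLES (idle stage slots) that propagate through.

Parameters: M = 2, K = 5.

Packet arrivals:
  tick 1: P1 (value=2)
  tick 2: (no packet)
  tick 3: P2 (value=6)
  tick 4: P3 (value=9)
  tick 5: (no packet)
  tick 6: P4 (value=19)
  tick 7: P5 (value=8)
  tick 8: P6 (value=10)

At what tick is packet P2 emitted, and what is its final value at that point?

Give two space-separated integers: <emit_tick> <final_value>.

Tick 1: [PARSE:P1(v=2,ok=F), VALIDATE:-, TRANSFORM:-, EMIT:-] out:-; in:P1
Tick 2: [PARSE:-, VALIDATE:P1(v=2,ok=F), TRANSFORM:-, EMIT:-] out:-; in:-
Tick 3: [PARSE:P2(v=6,ok=F), VALIDATE:-, TRANSFORM:P1(v=0,ok=F), EMIT:-] out:-; in:P2
Tick 4: [PARSE:P3(v=9,ok=F), VALIDATE:P2(v=6,ok=T), TRANSFORM:-, EMIT:P1(v=0,ok=F)] out:-; in:P3
Tick 5: [PARSE:-, VALIDATE:P3(v=9,ok=F), TRANSFORM:P2(v=30,ok=T), EMIT:-] out:P1(v=0); in:-
Tick 6: [PARSE:P4(v=19,ok=F), VALIDATE:-, TRANSFORM:P3(v=0,ok=F), EMIT:P2(v=30,ok=T)] out:-; in:P4
Tick 7: [PARSE:P5(v=8,ok=F), VALIDATE:P4(v=19,ok=T), TRANSFORM:-, EMIT:P3(v=0,ok=F)] out:P2(v=30); in:P5
Tick 8: [PARSE:P6(v=10,ok=F), VALIDATE:P5(v=8,ok=F), TRANSFORM:P4(v=95,ok=T), EMIT:-] out:P3(v=0); in:P6
Tick 9: [PARSE:-, VALIDATE:P6(v=10,ok=T), TRANSFORM:P5(v=0,ok=F), EMIT:P4(v=95,ok=T)] out:-; in:-
Tick 10: [PARSE:-, VALIDATE:-, TRANSFORM:P6(v=50,ok=T), EMIT:P5(v=0,ok=F)] out:P4(v=95); in:-
Tick 11: [PARSE:-, VALIDATE:-, TRANSFORM:-, EMIT:P6(v=50,ok=T)] out:P5(v=0); in:-
Tick 12: [PARSE:-, VALIDATE:-, TRANSFORM:-, EMIT:-] out:P6(v=50); in:-
P2: arrives tick 3, valid=True (id=2, id%2=0), emit tick 7, final value 30

Answer: 7 30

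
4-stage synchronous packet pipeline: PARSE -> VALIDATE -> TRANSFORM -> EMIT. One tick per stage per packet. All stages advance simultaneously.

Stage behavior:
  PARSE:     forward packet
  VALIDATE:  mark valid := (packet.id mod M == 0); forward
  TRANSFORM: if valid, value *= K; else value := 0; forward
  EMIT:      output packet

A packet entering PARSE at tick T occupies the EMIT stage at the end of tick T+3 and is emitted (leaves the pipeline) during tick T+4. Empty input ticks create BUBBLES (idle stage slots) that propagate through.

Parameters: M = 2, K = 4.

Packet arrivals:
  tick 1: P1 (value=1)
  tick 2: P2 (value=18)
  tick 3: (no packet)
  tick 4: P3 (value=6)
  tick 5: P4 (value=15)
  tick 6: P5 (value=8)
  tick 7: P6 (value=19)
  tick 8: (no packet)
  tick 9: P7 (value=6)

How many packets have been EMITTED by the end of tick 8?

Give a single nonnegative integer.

Answer: 3

Derivation:
Tick 1: [PARSE:P1(v=1,ok=F), VALIDATE:-, TRANSFORM:-, EMIT:-] out:-; in:P1
Tick 2: [PARSE:P2(v=18,ok=F), VALIDATE:P1(v=1,ok=F), TRANSFORM:-, EMIT:-] out:-; in:P2
Tick 3: [PARSE:-, VALIDATE:P2(v=18,ok=T), TRANSFORM:P1(v=0,ok=F), EMIT:-] out:-; in:-
Tick 4: [PARSE:P3(v=6,ok=F), VALIDATE:-, TRANSFORM:P2(v=72,ok=T), EMIT:P1(v=0,ok=F)] out:-; in:P3
Tick 5: [PARSE:P4(v=15,ok=F), VALIDATE:P3(v=6,ok=F), TRANSFORM:-, EMIT:P2(v=72,ok=T)] out:P1(v=0); in:P4
Tick 6: [PARSE:P5(v=8,ok=F), VALIDATE:P4(v=15,ok=T), TRANSFORM:P3(v=0,ok=F), EMIT:-] out:P2(v=72); in:P5
Tick 7: [PARSE:P6(v=19,ok=F), VALIDATE:P5(v=8,ok=F), TRANSFORM:P4(v=60,ok=T), EMIT:P3(v=0,ok=F)] out:-; in:P6
Tick 8: [PARSE:-, VALIDATE:P6(v=19,ok=T), TRANSFORM:P5(v=0,ok=F), EMIT:P4(v=60,ok=T)] out:P3(v=0); in:-
Emitted by tick 8: ['P1', 'P2', 'P3']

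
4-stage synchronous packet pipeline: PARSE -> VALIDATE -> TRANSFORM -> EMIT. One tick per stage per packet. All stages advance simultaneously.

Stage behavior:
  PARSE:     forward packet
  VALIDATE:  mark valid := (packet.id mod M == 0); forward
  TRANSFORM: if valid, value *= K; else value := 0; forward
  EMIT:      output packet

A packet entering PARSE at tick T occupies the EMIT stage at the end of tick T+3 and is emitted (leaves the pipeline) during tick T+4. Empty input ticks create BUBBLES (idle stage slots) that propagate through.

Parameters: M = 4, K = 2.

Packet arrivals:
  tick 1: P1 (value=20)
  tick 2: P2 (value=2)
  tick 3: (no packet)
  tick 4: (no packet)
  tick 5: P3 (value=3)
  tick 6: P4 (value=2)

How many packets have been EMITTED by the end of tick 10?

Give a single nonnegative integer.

Answer: 4

Derivation:
Tick 1: [PARSE:P1(v=20,ok=F), VALIDATE:-, TRANSFORM:-, EMIT:-] out:-; in:P1
Tick 2: [PARSE:P2(v=2,ok=F), VALIDATE:P1(v=20,ok=F), TRANSFORM:-, EMIT:-] out:-; in:P2
Tick 3: [PARSE:-, VALIDATE:P2(v=2,ok=F), TRANSFORM:P1(v=0,ok=F), EMIT:-] out:-; in:-
Tick 4: [PARSE:-, VALIDATE:-, TRANSFORM:P2(v=0,ok=F), EMIT:P1(v=0,ok=F)] out:-; in:-
Tick 5: [PARSE:P3(v=3,ok=F), VALIDATE:-, TRANSFORM:-, EMIT:P2(v=0,ok=F)] out:P1(v=0); in:P3
Tick 6: [PARSE:P4(v=2,ok=F), VALIDATE:P3(v=3,ok=F), TRANSFORM:-, EMIT:-] out:P2(v=0); in:P4
Tick 7: [PARSE:-, VALIDATE:P4(v=2,ok=T), TRANSFORM:P3(v=0,ok=F), EMIT:-] out:-; in:-
Tick 8: [PARSE:-, VALIDATE:-, TRANSFORM:P4(v=4,ok=T), EMIT:P3(v=0,ok=F)] out:-; in:-
Tick 9: [PARSE:-, VALIDATE:-, TRANSFORM:-, EMIT:P4(v=4,ok=T)] out:P3(v=0); in:-
Tick 10: [PARSE:-, VALIDATE:-, TRANSFORM:-, EMIT:-] out:P4(v=4); in:-
Emitted by tick 10: ['P1', 'P2', 'P3', 'P4']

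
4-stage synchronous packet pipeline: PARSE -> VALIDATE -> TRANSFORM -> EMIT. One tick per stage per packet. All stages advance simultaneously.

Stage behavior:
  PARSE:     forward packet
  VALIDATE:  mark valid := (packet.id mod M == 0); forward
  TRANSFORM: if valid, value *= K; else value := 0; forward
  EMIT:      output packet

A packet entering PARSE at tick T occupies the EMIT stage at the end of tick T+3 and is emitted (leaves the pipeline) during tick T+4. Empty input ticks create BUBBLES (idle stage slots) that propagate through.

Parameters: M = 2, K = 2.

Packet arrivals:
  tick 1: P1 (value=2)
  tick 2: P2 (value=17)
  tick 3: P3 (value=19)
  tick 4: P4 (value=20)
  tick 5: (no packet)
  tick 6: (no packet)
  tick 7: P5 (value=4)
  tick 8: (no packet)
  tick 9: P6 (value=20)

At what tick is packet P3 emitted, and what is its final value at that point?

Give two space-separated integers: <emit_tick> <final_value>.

Tick 1: [PARSE:P1(v=2,ok=F), VALIDATE:-, TRANSFORM:-, EMIT:-] out:-; in:P1
Tick 2: [PARSE:P2(v=17,ok=F), VALIDATE:P1(v=2,ok=F), TRANSFORM:-, EMIT:-] out:-; in:P2
Tick 3: [PARSE:P3(v=19,ok=F), VALIDATE:P2(v=17,ok=T), TRANSFORM:P1(v=0,ok=F), EMIT:-] out:-; in:P3
Tick 4: [PARSE:P4(v=20,ok=F), VALIDATE:P3(v=19,ok=F), TRANSFORM:P2(v=34,ok=T), EMIT:P1(v=0,ok=F)] out:-; in:P4
Tick 5: [PARSE:-, VALIDATE:P4(v=20,ok=T), TRANSFORM:P3(v=0,ok=F), EMIT:P2(v=34,ok=T)] out:P1(v=0); in:-
Tick 6: [PARSE:-, VALIDATE:-, TRANSFORM:P4(v=40,ok=T), EMIT:P3(v=0,ok=F)] out:P2(v=34); in:-
Tick 7: [PARSE:P5(v=4,ok=F), VALIDATE:-, TRANSFORM:-, EMIT:P4(v=40,ok=T)] out:P3(v=0); in:P5
Tick 8: [PARSE:-, VALIDATE:P5(v=4,ok=F), TRANSFORM:-, EMIT:-] out:P4(v=40); in:-
Tick 9: [PARSE:P6(v=20,ok=F), VALIDATE:-, TRANSFORM:P5(v=0,ok=F), EMIT:-] out:-; in:P6
Tick 10: [PARSE:-, VALIDATE:P6(v=20,ok=T), TRANSFORM:-, EMIT:P5(v=0,ok=F)] out:-; in:-
Tick 11: [PARSE:-, VALIDATE:-, TRANSFORM:P6(v=40,ok=T), EMIT:-] out:P5(v=0); in:-
Tick 12: [PARSE:-, VALIDATE:-, TRANSFORM:-, EMIT:P6(v=40,ok=T)] out:-; in:-
Tick 13: [PARSE:-, VALIDATE:-, TRANSFORM:-, EMIT:-] out:P6(v=40); in:-
P3: arrives tick 3, valid=False (id=3, id%2=1), emit tick 7, final value 0

Answer: 7 0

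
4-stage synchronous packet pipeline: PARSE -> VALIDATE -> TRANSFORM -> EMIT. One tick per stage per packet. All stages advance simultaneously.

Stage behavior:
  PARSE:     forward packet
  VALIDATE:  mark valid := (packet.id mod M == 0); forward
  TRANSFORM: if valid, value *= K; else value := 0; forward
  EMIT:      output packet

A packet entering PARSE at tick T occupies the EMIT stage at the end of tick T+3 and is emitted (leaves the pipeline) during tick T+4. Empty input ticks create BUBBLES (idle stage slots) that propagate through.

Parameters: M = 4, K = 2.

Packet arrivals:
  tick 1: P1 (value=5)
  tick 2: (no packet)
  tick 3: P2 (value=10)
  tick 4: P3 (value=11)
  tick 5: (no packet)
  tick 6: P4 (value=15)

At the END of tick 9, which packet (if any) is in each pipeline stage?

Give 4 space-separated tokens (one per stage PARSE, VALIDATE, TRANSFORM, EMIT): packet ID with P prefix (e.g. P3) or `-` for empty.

Tick 1: [PARSE:P1(v=5,ok=F), VALIDATE:-, TRANSFORM:-, EMIT:-] out:-; in:P1
Tick 2: [PARSE:-, VALIDATE:P1(v=5,ok=F), TRANSFORM:-, EMIT:-] out:-; in:-
Tick 3: [PARSE:P2(v=10,ok=F), VALIDATE:-, TRANSFORM:P1(v=0,ok=F), EMIT:-] out:-; in:P2
Tick 4: [PARSE:P3(v=11,ok=F), VALIDATE:P2(v=10,ok=F), TRANSFORM:-, EMIT:P1(v=0,ok=F)] out:-; in:P3
Tick 5: [PARSE:-, VALIDATE:P3(v=11,ok=F), TRANSFORM:P2(v=0,ok=F), EMIT:-] out:P1(v=0); in:-
Tick 6: [PARSE:P4(v=15,ok=F), VALIDATE:-, TRANSFORM:P3(v=0,ok=F), EMIT:P2(v=0,ok=F)] out:-; in:P4
Tick 7: [PARSE:-, VALIDATE:P4(v=15,ok=T), TRANSFORM:-, EMIT:P3(v=0,ok=F)] out:P2(v=0); in:-
Tick 8: [PARSE:-, VALIDATE:-, TRANSFORM:P4(v=30,ok=T), EMIT:-] out:P3(v=0); in:-
Tick 9: [PARSE:-, VALIDATE:-, TRANSFORM:-, EMIT:P4(v=30,ok=T)] out:-; in:-
At end of tick 9: ['-', '-', '-', 'P4']

Answer: - - - P4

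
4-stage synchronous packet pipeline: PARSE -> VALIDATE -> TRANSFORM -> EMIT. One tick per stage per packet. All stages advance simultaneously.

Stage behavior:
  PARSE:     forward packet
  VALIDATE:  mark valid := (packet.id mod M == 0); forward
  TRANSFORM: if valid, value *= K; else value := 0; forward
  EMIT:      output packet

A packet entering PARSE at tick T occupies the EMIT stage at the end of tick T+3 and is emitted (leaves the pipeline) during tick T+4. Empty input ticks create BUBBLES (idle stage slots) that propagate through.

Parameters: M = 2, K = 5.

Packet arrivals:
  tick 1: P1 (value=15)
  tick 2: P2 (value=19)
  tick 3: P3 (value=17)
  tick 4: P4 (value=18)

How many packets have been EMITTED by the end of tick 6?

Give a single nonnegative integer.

Tick 1: [PARSE:P1(v=15,ok=F), VALIDATE:-, TRANSFORM:-, EMIT:-] out:-; in:P1
Tick 2: [PARSE:P2(v=19,ok=F), VALIDATE:P1(v=15,ok=F), TRANSFORM:-, EMIT:-] out:-; in:P2
Tick 3: [PARSE:P3(v=17,ok=F), VALIDATE:P2(v=19,ok=T), TRANSFORM:P1(v=0,ok=F), EMIT:-] out:-; in:P3
Tick 4: [PARSE:P4(v=18,ok=F), VALIDATE:P3(v=17,ok=F), TRANSFORM:P2(v=95,ok=T), EMIT:P1(v=0,ok=F)] out:-; in:P4
Tick 5: [PARSE:-, VALIDATE:P4(v=18,ok=T), TRANSFORM:P3(v=0,ok=F), EMIT:P2(v=95,ok=T)] out:P1(v=0); in:-
Tick 6: [PARSE:-, VALIDATE:-, TRANSFORM:P4(v=90,ok=T), EMIT:P3(v=0,ok=F)] out:P2(v=95); in:-
Emitted by tick 6: ['P1', 'P2']

Answer: 2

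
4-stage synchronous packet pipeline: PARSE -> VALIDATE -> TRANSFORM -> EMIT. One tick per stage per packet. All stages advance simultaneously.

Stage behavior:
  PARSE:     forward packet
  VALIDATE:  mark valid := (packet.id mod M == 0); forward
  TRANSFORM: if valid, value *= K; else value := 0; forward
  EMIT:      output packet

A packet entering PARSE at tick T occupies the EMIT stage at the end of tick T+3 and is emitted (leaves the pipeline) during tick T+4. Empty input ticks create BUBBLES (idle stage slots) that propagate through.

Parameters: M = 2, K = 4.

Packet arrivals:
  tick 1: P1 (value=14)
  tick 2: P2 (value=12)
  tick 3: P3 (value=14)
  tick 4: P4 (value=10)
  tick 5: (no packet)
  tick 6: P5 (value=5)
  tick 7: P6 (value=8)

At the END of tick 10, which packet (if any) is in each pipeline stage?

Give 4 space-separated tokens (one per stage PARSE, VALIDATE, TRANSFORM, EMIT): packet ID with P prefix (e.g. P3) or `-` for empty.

Answer: - - - P6

Derivation:
Tick 1: [PARSE:P1(v=14,ok=F), VALIDATE:-, TRANSFORM:-, EMIT:-] out:-; in:P1
Tick 2: [PARSE:P2(v=12,ok=F), VALIDATE:P1(v=14,ok=F), TRANSFORM:-, EMIT:-] out:-; in:P2
Tick 3: [PARSE:P3(v=14,ok=F), VALIDATE:P2(v=12,ok=T), TRANSFORM:P1(v=0,ok=F), EMIT:-] out:-; in:P3
Tick 4: [PARSE:P4(v=10,ok=F), VALIDATE:P3(v=14,ok=F), TRANSFORM:P2(v=48,ok=T), EMIT:P1(v=0,ok=F)] out:-; in:P4
Tick 5: [PARSE:-, VALIDATE:P4(v=10,ok=T), TRANSFORM:P3(v=0,ok=F), EMIT:P2(v=48,ok=T)] out:P1(v=0); in:-
Tick 6: [PARSE:P5(v=5,ok=F), VALIDATE:-, TRANSFORM:P4(v=40,ok=T), EMIT:P3(v=0,ok=F)] out:P2(v=48); in:P5
Tick 7: [PARSE:P6(v=8,ok=F), VALIDATE:P5(v=5,ok=F), TRANSFORM:-, EMIT:P4(v=40,ok=T)] out:P3(v=0); in:P6
Tick 8: [PARSE:-, VALIDATE:P6(v=8,ok=T), TRANSFORM:P5(v=0,ok=F), EMIT:-] out:P4(v=40); in:-
Tick 9: [PARSE:-, VALIDATE:-, TRANSFORM:P6(v=32,ok=T), EMIT:P5(v=0,ok=F)] out:-; in:-
Tick 10: [PARSE:-, VALIDATE:-, TRANSFORM:-, EMIT:P6(v=32,ok=T)] out:P5(v=0); in:-
At end of tick 10: ['-', '-', '-', 'P6']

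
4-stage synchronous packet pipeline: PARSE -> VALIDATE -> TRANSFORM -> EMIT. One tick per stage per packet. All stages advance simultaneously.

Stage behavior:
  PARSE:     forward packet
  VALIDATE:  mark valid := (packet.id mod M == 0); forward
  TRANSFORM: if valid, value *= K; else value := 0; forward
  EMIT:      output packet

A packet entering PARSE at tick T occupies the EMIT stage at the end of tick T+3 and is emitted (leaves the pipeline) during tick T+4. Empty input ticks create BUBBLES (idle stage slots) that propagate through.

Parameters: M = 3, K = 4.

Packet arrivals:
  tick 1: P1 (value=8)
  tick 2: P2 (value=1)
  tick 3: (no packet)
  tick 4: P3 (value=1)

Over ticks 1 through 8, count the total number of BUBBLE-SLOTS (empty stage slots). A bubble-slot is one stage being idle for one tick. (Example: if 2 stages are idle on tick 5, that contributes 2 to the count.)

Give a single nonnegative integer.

Tick 1: [PARSE:P1(v=8,ok=F), VALIDATE:-, TRANSFORM:-, EMIT:-] out:-; bubbles=3
Tick 2: [PARSE:P2(v=1,ok=F), VALIDATE:P1(v=8,ok=F), TRANSFORM:-, EMIT:-] out:-; bubbles=2
Tick 3: [PARSE:-, VALIDATE:P2(v=1,ok=F), TRANSFORM:P1(v=0,ok=F), EMIT:-] out:-; bubbles=2
Tick 4: [PARSE:P3(v=1,ok=F), VALIDATE:-, TRANSFORM:P2(v=0,ok=F), EMIT:P1(v=0,ok=F)] out:-; bubbles=1
Tick 5: [PARSE:-, VALIDATE:P3(v=1,ok=T), TRANSFORM:-, EMIT:P2(v=0,ok=F)] out:P1(v=0); bubbles=2
Tick 6: [PARSE:-, VALIDATE:-, TRANSFORM:P3(v=4,ok=T), EMIT:-] out:P2(v=0); bubbles=3
Tick 7: [PARSE:-, VALIDATE:-, TRANSFORM:-, EMIT:P3(v=4,ok=T)] out:-; bubbles=3
Tick 8: [PARSE:-, VALIDATE:-, TRANSFORM:-, EMIT:-] out:P3(v=4); bubbles=4
Total bubble-slots: 20

Answer: 20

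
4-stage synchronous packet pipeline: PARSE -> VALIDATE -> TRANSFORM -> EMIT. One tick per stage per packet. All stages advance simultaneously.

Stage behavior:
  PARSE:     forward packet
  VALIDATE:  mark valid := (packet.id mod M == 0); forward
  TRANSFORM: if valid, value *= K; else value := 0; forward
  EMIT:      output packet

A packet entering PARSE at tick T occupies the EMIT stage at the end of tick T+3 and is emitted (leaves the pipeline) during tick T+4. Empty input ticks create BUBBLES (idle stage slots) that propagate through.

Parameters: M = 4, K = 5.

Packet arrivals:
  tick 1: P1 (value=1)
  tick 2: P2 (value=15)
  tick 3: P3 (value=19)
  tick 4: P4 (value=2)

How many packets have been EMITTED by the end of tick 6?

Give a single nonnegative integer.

Answer: 2

Derivation:
Tick 1: [PARSE:P1(v=1,ok=F), VALIDATE:-, TRANSFORM:-, EMIT:-] out:-; in:P1
Tick 2: [PARSE:P2(v=15,ok=F), VALIDATE:P1(v=1,ok=F), TRANSFORM:-, EMIT:-] out:-; in:P2
Tick 3: [PARSE:P3(v=19,ok=F), VALIDATE:P2(v=15,ok=F), TRANSFORM:P1(v=0,ok=F), EMIT:-] out:-; in:P3
Tick 4: [PARSE:P4(v=2,ok=F), VALIDATE:P3(v=19,ok=F), TRANSFORM:P2(v=0,ok=F), EMIT:P1(v=0,ok=F)] out:-; in:P4
Tick 5: [PARSE:-, VALIDATE:P4(v=2,ok=T), TRANSFORM:P3(v=0,ok=F), EMIT:P2(v=0,ok=F)] out:P1(v=0); in:-
Tick 6: [PARSE:-, VALIDATE:-, TRANSFORM:P4(v=10,ok=T), EMIT:P3(v=0,ok=F)] out:P2(v=0); in:-
Emitted by tick 6: ['P1', 'P2']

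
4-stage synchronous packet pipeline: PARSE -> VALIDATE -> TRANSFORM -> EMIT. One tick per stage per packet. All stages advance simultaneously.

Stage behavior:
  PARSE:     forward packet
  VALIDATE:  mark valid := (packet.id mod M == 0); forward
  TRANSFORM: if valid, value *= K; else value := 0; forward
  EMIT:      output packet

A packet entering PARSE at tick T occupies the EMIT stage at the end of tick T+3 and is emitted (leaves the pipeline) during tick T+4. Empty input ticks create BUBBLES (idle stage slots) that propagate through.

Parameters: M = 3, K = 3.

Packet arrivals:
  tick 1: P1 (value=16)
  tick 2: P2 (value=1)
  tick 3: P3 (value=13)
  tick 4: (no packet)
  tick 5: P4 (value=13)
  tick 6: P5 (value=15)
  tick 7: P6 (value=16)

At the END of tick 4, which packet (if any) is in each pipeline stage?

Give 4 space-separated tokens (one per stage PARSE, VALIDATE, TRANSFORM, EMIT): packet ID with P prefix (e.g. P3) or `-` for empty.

Answer: - P3 P2 P1

Derivation:
Tick 1: [PARSE:P1(v=16,ok=F), VALIDATE:-, TRANSFORM:-, EMIT:-] out:-; in:P1
Tick 2: [PARSE:P2(v=1,ok=F), VALIDATE:P1(v=16,ok=F), TRANSFORM:-, EMIT:-] out:-; in:P2
Tick 3: [PARSE:P3(v=13,ok=F), VALIDATE:P2(v=1,ok=F), TRANSFORM:P1(v=0,ok=F), EMIT:-] out:-; in:P3
Tick 4: [PARSE:-, VALIDATE:P3(v=13,ok=T), TRANSFORM:P2(v=0,ok=F), EMIT:P1(v=0,ok=F)] out:-; in:-
At end of tick 4: ['-', 'P3', 'P2', 'P1']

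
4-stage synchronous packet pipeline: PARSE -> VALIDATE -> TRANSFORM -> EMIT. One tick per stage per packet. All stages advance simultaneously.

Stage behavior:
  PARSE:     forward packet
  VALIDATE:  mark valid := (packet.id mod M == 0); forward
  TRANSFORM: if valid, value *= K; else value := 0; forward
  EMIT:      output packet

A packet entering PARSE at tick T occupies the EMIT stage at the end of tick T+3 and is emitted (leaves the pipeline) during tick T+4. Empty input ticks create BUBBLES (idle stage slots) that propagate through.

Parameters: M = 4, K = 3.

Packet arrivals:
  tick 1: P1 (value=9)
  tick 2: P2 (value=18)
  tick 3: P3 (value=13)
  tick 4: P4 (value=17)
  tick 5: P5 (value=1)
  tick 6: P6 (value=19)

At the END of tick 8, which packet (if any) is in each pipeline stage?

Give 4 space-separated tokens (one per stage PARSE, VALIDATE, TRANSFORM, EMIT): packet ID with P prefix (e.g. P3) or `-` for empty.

Answer: - - P6 P5

Derivation:
Tick 1: [PARSE:P1(v=9,ok=F), VALIDATE:-, TRANSFORM:-, EMIT:-] out:-; in:P1
Tick 2: [PARSE:P2(v=18,ok=F), VALIDATE:P1(v=9,ok=F), TRANSFORM:-, EMIT:-] out:-; in:P2
Tick 3: [PARSE:P3(v=13,ok=F), VALIDATE:P2(v=18,ok=F), TRANSFORM:P1(v=0,ok=F), EMIT:-] out:-; in:P3
Tick 4: [PARSE:P4(v=17,ok=F), VALIDATE:P3(v=13,ok=F), TRANSFORM:P2(v=0,ok=F), EMIT:P1(v=0,ok=F)] out:-; in:P4
Tick 5: [PARSE:P5(v=1,ok=F), VALIDATE:P4(v=17,ok=T), TRANSFORM:P3(v=0,ok=F), EMIT:P2(v=0,ok=F)] out:P1(v=0); in:P5
Tick 6: [PARSE:P6(v=19,ok=F), VALIDATE:P5(v=1,ok=F), TRANSFORM:P4(v=51,ok=T), EMIT:P3(v=0,ok=F)] out:P2(v=0); in:P6
Tick 7: [PARSE:-, VALIDATE:P6(v=19,ok=F), TRANSFORM:P5(v=0,ok=F), EMIT:P4(v=51,ok=T)] out:P3(v=0); in:-
Tick 8: [PARSE:-, VALIDATE:-, TRANSFORM:P6(v=0,ok=F), EMIT:P5(v=0,ok=F)] out:P4(v=51); in:-
At end of tick 8: ['-', '-', 'P6', 'P5']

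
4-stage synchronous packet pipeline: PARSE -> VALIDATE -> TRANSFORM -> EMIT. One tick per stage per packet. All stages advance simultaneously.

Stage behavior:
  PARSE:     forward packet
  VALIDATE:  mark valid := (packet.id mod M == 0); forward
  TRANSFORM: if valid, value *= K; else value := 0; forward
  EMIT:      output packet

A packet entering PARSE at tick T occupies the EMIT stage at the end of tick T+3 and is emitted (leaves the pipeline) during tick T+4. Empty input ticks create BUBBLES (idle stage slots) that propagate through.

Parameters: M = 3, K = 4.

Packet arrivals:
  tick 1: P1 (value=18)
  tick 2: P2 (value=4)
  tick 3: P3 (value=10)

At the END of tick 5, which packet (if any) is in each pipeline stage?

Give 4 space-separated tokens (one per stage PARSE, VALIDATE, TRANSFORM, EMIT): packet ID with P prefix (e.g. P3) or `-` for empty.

Answer: - - P3 P2

Derivation:
Tick 1: [PARSE:P1(v=18,ok=F), VALIDATE:-, TRANSFORM:-, EMIT:-] out:-; in:P1
Tick 2: [PARSE:P2(v=4,ok=F), VALIDATE:P1(v=18,ok=F), TRANSFORM:-, EMIT:-] out:-; in:P2
Tick 3: [PARSE:P3(v=10,ok=F), VALIDATE:P2(v=4,ok=F), TRANSFORM:P1(v=0,ok=F), EMIT:-] out:-; in:P3
Tick 4: [PARSE:-, VALIDATE:P3(v=10,ok=T), TRANSFORM:P2(v=0,ok=F), EMIT:P1(v=0,ok=F)] out:-; in:-
Tick 5: [PARSE:-, VALIDATE:-, TRANSFORM:P3(v=40,ok=T), EMIT:P2(v=0,ok=F)] out:P1(v=0); in:-
At end of tick 5: ['-', '-', 'P3', 'P2']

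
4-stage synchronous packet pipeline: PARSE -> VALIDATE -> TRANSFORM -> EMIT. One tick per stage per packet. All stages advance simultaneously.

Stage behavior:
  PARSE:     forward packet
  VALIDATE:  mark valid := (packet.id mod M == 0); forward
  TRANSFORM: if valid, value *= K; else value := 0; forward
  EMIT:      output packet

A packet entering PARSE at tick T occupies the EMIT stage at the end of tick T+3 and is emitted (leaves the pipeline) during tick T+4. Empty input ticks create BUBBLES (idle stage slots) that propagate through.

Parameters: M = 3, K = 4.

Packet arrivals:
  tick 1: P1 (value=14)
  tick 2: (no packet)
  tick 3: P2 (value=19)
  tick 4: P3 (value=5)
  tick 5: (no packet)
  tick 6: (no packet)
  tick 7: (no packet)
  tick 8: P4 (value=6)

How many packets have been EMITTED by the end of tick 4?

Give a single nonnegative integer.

Tick 1: [PARSE:P1(v=14,ok=F), VALIDATE:-, TRANSFORM:-, EMIT:-] out:-; in:P1
Tick 2: [PARSE:-, VALIDATE:P1(v=14,ok=F), TRANSFORM:-, EMIT:-] out:-; in:-
Tick 3: [PARSE:P2(v=19,ok=F), VALIDATE:-, TRANSFORM:P1(v=0,ok=F), EMIT:-] out:-; in:P2
Tick 4: [PARSE:P3(v=5,ok=F), VALIDATE:P2(v=19,ok=F), TRANSFORM:-, EMIT:P1(v=0,ok=F)] out:-; in:P3
Emitted by tick 4: []

Answer: 0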